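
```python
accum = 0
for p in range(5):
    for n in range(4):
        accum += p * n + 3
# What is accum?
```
Trace:
  accum=0
  accum=3, p=0, n=0
  accum=6, p=0, n=1
  accum=9, p=0, n=2
  accum=12, p=0, n=3
  accum=15, p=1, n=0
  accum=19, p=1, n=1
  accum=24, p=1, n=2
  accum=30, p=1, n=3
  accum=33, p=2, n=0
  accum=38, p=2, n=1
  accum=45, p=2, n=2
  accum=54, p=2, n=3
  accum=57, p=3, n=0
  accum=63, p=3, n=1
  accum=72, p=3, n=2
  accum=84, p=3, n=3
  accum=87, p=4, n=0
  accum=94, p=4, n=1
  accum=105, p=4, n=2
  accum=120, p=4, n=3

Final answer: 120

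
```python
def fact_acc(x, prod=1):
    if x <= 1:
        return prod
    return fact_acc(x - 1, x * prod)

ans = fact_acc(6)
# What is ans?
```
Call trace:
fact_acc(x=6, prod=1)
  fact_acc(x=5, prod=6)
    fact_acc(x=4, prod=30)
      fact_acc(x=3, prod=120)
        fact_acc(x=2, prod=360)
          fact_acc(x=1, prod=720)
          -> return 720
        -> return 720
      -> return 720
    -> return 720
  -> return 720
-> return 720

Final answer: 720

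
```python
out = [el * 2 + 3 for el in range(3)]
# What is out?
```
Trace:
  el=0
  el=1
  el=2
  out=[3, 5, 7]

Final answer: [3, 5, 7]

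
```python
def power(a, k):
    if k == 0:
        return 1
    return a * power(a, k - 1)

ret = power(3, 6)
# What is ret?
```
Call trace:
power(a=3, k=6)
  power(a=3, k=5)
    power(a=3, k=4)
      power(a=3, k=3)
        power(a=3, k=2)
          power(a=3, k=1)
            power(a=3, k=0)
            -> return 1
          -> return 3
        -> return 9
      -> return 27
    -> return 81
  -> return 243
-> return 729

Final answer: 729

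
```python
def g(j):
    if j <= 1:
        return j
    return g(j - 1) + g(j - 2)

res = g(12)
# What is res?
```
Call trace (a repeated sub-call is expanded the first time; later identical calls just restate its return value):
g(j=12)
  g(j=11)
    g(j=10)
      g(j=9)
        g(j=8)
          g(j=7)
            g(j=6)
              g(j=5)
                g(j=4)
                  g(j=3)
                    g(j=2)
                      g(j=1)
                      -> return 1
                      g(j=0)
                      -> return 0
                    -> return 1
                    g(j=1)
                    -> return 1
                  -> return 2
                  g(j=2) -> return 1  (same call as traced above)
                -> return 3
                g(j=3) -> return 2  (same call as traced above)
              -> return 5
              g(j=4) -> return 3  (same call as traced above)
            -> return 8
            g(j=5) -> return 5  (same call as traced above)
          -> return 13
          g(j=6) -> return 8  (same call as traced above)
        -> return 21
        g(j=7) -> return 13  (same call as traced above)
      -> return 34
      g(j=8) -> return 21  (same call as traced above)
    -> return 55
    g(j=9) -> return 34  (same call as traced above)
  -> return 89
  g(j=10) -> return 55  (same call as traced above)
-> return 144

Final answer: 144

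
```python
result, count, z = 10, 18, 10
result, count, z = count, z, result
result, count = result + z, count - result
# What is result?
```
Trace:
  result=10, count=18, z=10
  result=18, count=10, z=10
  result=28, count=-8, z=10

Final answer: 28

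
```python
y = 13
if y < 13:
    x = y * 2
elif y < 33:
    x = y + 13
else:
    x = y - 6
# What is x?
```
Trace:
  y=13
  y=13, x=26

Final answer: 26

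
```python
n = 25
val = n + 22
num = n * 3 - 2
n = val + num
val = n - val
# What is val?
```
Trace:
  n=25
  n=25, val=47
  n=25, val=47, num=73
  n=120, val=47, num=73
  n=120, val=73, num=73

Final answer: 73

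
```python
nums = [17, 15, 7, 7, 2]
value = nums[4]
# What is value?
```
Trace:
  nums=[17, 15, 7, 7, 2]
  nums=[17, 15, 7, 7, 2], value=2

Final answer: 2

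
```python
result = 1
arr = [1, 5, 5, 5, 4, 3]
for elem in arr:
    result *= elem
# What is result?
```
Trace:
  result=1
  result=1, elem=1
  result=5, elem=5
  result=25, elem=5
  result=125, elem=5
  result=500, elem=4
  result=1500, elem=3

Final answer: 1500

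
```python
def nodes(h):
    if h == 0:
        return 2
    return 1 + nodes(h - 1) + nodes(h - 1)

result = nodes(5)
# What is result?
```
Call trace (a repeated sub-call is expanded the first time; later identical calls just restate its return value):
nodes(h=5)
  nodes(h=4)
    nodes(h=3)
      nodes(h=2)
        nodes(h=1)
          nodes(h=0)
          -> return 2
          nodes(h=0)
          -> return 2
        -> return 5
        nodes(h=1) -> return 5  (same call as traced above)
      -> return 11
      nodes(h=2) -> return 11  (same call as traced above)
    -> return 23
    nodes(h=3) -> return 23  (same call as traced above)
  -> return 47
  nodes(h=4) -> return 47  (same call as traced above)
-> return 95

Final answer: 95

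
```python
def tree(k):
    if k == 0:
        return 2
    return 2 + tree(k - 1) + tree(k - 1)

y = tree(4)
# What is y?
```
Call trace (a repeated sub-call is expanded the first time; later identical calls just restate its return value):
tree(k=4)
  tree(k=3)
    tree(k=2)
      tree(k=1)
        tree(k=0)
        -> return 2
        tree(k=0)
        -> return 2
      -> return 6
      tree(k=1) -> return 6  (same call as traced above)
    -> return 14
    tree(k=2) -> return 14  (same call as traced above)
  -> return 30
  tree(k=3) -> return 30  (same call as traced above)
-> return 62

Final answer: 62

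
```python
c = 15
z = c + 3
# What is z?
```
Trace:
  c=15
  c=15, z=18

Final answer: 18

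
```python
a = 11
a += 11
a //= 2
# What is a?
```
Trace:
  a=11
  a=22
  a=11

Final answer: 11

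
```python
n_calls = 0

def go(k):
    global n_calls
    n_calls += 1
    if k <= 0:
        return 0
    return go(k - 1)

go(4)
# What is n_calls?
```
Call trace:
go(k=4)
  go(k=3)
    go(k=2)
      go(k=1)
        go(k=0)
        -> return 0
      -> return 0
    -> return 0
  -> return 0
-> return 0

n_calls is incremented once per call. go is entered once for each k = 4, 3, 2, 1, 0 (the k <= 0 call returns without recursing), i.e. 4 + 1 calls.
n_calls = 5

Final answer: 5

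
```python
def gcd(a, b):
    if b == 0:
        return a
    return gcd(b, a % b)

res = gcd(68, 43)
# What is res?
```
Call trace:
gcd(a=68, b=43)
  gcd(a=43, b=25)
    gcd(a=25, b=18)
      gcd(a=18, b=7)
        gcd(a=7, b=4)
          gcd(a=4, b=3)
            gcd(a=3, b=1)
              gcd(a=1, b=0)
              -> return 1
            -> return 1
          -> return 1
        -> return 1
      -> return 1
    -> return 1
  -> return 1
-> return 1

Final answer: 1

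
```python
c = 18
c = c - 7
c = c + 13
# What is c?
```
Trace:
  c=18
  c=11
  c=24

Final answer: 24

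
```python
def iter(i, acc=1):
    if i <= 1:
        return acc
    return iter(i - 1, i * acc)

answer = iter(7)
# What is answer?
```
Call trace:
iter(i=7, acc=1)
  iter(i=6, acc=7)
    iter(i=5, acc=42)
      iter(i=4, acc=210)
        iter(i=3, acc=840)
          iter(i=2, acc=2520)
            iter(i=1, acc=5040)
            -> return 5040
          -> return 5040
        -> return 5040
      -> return 5040
    -> return 5040
  -> return 5040
-> return 5040

Final answer: 5040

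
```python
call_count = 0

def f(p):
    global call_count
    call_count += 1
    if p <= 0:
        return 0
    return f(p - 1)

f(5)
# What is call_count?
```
Call trace:
f(p=5)
  f(p=4)
    f(p=3)
      f(p=2)
        f(p=1)
          f(p=0)
          -> return 0
        -> return 0
      -> return 0
    -> return 0
  -> return 0
-> return 0

call_count is incremented once per call. f is entered once for each p = 5, 4, 3, 2, 1, 0 (the p <= 0 call returns without recursing), i.e. 5 + 1 calls.
call_count = 6

Final answer: 6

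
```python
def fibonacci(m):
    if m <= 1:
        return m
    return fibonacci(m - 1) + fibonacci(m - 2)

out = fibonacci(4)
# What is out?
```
Call trace (a repeated sub-call is expanded the first time; later identical calls just restate its return value):
fibonacci(m=4)
  fibonacci(m=3)
    fibonacci(m=2)
      fibonacci(m=1)
      -> return 1
      fibonacci(m=0)
      -> return 0
    -> return 1
    fibonacci(m=1)
    -> return 1
  -> return 2
  fibonacci(m=2) -> return 1  (same call as traced above)
-> return 3

Final answer: 3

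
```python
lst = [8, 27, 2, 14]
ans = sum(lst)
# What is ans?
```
Trace:
  lst=[8, 27, 2, 14]
  lst=[8, 27, 2, 14], ans=51

Final answer: 51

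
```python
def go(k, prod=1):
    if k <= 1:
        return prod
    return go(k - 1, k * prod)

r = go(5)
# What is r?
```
Call trace:
go(k=5, prod=1)
  go(k=4, prod=5)
    go(k=3, prod=20)
      go(k=2, prod=60)
        go(k=1, prod=120)
        -> return 120
      -> return 120
    -> return 120
  -> return 120
-> return 120

Final answer: 120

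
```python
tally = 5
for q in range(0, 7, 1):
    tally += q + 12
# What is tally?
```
Trace:
  tally=5
  tally=17, q=0
  tally=30, q=1
  tally=44, q=2
  tally=59, q=3
  tally=75, q=4
  tally=92, q=5
  tally=110, q=6

Final answer: 110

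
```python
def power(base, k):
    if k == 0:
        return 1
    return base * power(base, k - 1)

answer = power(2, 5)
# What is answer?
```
Call trace:
power(base=2, k=5)
  power(base=2, k=4)
    power(base=2, k=3)
      power(base=2, k=2)
        power(base=2, k=1)
          power(base=2, k=0)
          -> return 1
        -> return 2
      -> return 4
    -> return 8
  -> return 16
-> return 32

Final answer: 32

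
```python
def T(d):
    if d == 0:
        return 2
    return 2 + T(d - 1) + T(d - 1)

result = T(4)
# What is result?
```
Call trace (a repeated sub-call is expanded the first time; later identical calls just restate its return value):
T(d=4)
  T(d=3)
    T(d=2)
      T(d=1)
        T(d=0)
        -> return 2
        T(d=0)
        -> return 2
      -> return 6
      T(d=1) -> return 6  (same call as traced above)
    -> return 14
    T(d=2) -> return 14  (same call as traced above)
  -> return 30
  T(d=3) -> return 30  (same call as traced above)
-> return 62

Final answer: 62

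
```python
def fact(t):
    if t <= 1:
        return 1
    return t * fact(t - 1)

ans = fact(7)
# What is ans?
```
Call trace:
fact(t=7)
  fact(t=6)
    fact(t=5)
      fact(t=4)
        fact(t=3)
          fact(t=2)
            fact(t=1)
            -> return 1
          -> return 2
        -> return 6
      -> return 24
    -> return 120
  -> return 720
-> return 5040

Final answer: 5040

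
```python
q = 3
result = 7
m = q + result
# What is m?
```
Trace:
  q=3
  q=3, result=7
  q=3, result=7, m=10

Final answer: 10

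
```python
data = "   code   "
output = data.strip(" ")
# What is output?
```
Trace:
  data='   code   '
  data='   code   ', output='code'

Final answer: 'code'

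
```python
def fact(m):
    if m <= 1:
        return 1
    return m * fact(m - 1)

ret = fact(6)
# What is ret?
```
Call trace:
fact(m=6)
  fact(m=5)
    fact(m=4)
      fact(m=3)
        fact(m=2)
          fact(m=1)
          -> return 1
        -> return 2
      -> return 6
    -> return 24
  -> return 120
-> return 720

Final answer: 720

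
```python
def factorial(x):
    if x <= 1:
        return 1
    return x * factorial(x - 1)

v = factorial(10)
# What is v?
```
Call trace:
factorial(x=10)
  factorial(x=9)
    factorial(x=8)
      factorial(x=7)
        factorial(x=6)
          factorial(x=5)
            factorial(x=4)
              factorial(x=3)
                factorial(x=2)
                  factorial(x=1)
                  -> return 1
                -> return 2
              -> return 6
            -> return 24
          -> return 120
        -> return 720
      -> return 5040
    -> return 40320
  -> return 362880
-> return 3628800

Final answer: 3628800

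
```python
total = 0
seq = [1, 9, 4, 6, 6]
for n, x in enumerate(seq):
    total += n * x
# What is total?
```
Trace:
  total=0
  total=0, n=0, x=1
  total=9, n=1, x=9
  total=17, n=2, x=4
  total=35, n=3, x=6
  total=59, n=4, x=6

Final answer: 59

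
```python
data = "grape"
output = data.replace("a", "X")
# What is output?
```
Trace:
  data='grape'
  data='grape', output='grXpe'

Final answer: 'grXpe'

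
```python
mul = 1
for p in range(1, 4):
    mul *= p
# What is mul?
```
Trace:
  mul=1
  mul=1, p=1
  mul=2, p=2
  mul=6, p=3

Final answer: 6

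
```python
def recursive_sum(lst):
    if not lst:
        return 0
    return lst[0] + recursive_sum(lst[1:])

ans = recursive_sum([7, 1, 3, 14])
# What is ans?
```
Call trace:
recursive_sum(lst=[7, 1, 3, 14])
  recursive_sum(lst=[1, 3, 14])
    recursive_sum(lst=[3, 14])
      recursive_sum(lst=[14])
        recursive_sum(lst=[])
        -> return 0
      -> return 14
    -> return 17
  -> return 18
-> return 25

Final answer: 25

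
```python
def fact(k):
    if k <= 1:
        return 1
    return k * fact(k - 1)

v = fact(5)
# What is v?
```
Call trace:
fact(k=5)
  fact(k=4)
    fact(k=3)
      fact(k=2)
        fact(k=1)
        -> return 1
      -> return 2
    -> return 6
  -> return 24
-> return 120

Final answer: 120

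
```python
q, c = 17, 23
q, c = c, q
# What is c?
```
Trace:
  q=17, c=23
  q=23, c=17

Final answer: 17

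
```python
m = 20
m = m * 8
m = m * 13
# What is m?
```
Trace:
  m=20
  m=160
  m=2080

Final answer: 2080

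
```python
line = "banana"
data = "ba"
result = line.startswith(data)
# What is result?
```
Trace:
  line='banana'
  line='banana', data='ba'
  line='banana', data='ba', result=True

Final answer: True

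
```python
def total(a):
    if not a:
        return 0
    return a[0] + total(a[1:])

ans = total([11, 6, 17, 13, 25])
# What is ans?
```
Call trace:
total(a=[11, 6, 17, 13, 25])
  total(a=[6, 17, 13, 25])
    total(a=[17, 13, 25])
      total(a=[13, 25])
        total(a=[25])
          total(a=[])
          -> return 0
        -> return 25
      -> return 38
    -> return 55
  -> return 61
-> return 72

Final answer: 72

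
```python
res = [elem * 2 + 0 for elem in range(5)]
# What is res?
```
Trace:
  elem=0
  elem=1
  elem=2
  elem=3
  elem=4
  res=[0, 2, 4, 6, 8]

Final answer: [0, 2, 4, 6, 8]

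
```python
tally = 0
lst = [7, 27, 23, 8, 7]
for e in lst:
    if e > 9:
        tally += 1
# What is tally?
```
Trace:
  tally=0
  tally=0, e=7
  tally=1, e=27
  tally=2, e=23
  tally=2, e=8
  tally=2, e=7

Final answer: 2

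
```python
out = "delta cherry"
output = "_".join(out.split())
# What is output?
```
Trace:
  out='delta cherry'
  out='delta cherry', output='delta_cherry'

Final answer: 'delta_cherry'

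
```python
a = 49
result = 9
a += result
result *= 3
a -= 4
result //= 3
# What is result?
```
Trace:
  a=49
  a=49, result=9
  a=58, result=9
  a=58, result=27
  a=54, result=27
  a=54, result=9

Final answer: 9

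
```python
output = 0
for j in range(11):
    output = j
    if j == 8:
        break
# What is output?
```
Trace:
  output=0
  output=0, j=0
  output=1, j=1
  output=2, j=2
  output=3, j=3
  output=4, j=4
  output=5, j=5
  output=6, j=6
  output=7, j=7
  output=8, j=8

Final answer: 8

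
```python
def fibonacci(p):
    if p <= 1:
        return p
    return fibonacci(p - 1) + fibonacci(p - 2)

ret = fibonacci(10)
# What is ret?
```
Call trace (a repeated sub-call is expanded the first time; later identical calls just restate its return value):
fibonacci(p=10)
  fibonacci(p=9)
    fibonacci(p=8)
      fibonacci(p=7)
        fibonacci(p=6)
          fibonacci(p=5)
            fibonacci(p=4)
              fibonacci(p=3)
                fibonacci(p=2)
                  fibonacci(p=1)
                  -> return 1
                  fibonacci(p=0)
                  -> return 0
                -> return 1
                fibonacci(p=1)
                -> return 1
              -> return 2
              fibonacci(p=2) -> return 1  (same call as traced above)
            -> return 3
            fibonacci(p=3) -> return 2  (same call as traced above)
          -> return 5
          fibonacci(p=4) -> return 3  (same call as traced above)
        -> return 8
        fibonacci(p=5) -> return 5  (same call as traced above)
      -> return 13
      fibonacci(p=6) -> return 8  (same call as traced above)
    -> return 21
    fibonacci(p=7) -> return 13  (same call as traced above)
  -> return 34
  fibonacci(p=8) -> return 21  (same call as traced above)
-> return 55

Final answer: 55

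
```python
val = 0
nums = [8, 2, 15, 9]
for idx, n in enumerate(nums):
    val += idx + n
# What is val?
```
Trace:
  val=0
  val=8, idx=0, n=8
  val=11, idx=1, n=2
  val=28, idx=2, n=15
  val=40, idx=3, n=9

Final answer: 40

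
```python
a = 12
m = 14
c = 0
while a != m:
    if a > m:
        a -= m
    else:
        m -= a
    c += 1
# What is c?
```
Trace:
  a=12
  a=12, m=14
  a=12, m=14, c=0
  a=12, m=2, c=1
  a=10, m=2, c=2
  a=8, m=2, c=3
  a=6, m=2, c=4
  a=4, m=2, c=5
  a=2, m=2, c=6

Final answer: 6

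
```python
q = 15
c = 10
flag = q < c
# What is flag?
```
Trace:
  q=15
  q=15, c=10
  q=15, c=10, flag=False

Final answer: False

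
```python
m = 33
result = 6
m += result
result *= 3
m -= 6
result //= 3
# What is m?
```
Trace:
  m=33
  m=33, result=6
  m=39, result=6
  m=39, result=18
  m=33, result=18
  m=33, result=6

Final answer: 33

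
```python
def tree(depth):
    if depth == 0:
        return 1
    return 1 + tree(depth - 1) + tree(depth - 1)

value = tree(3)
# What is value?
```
Call trace (a repeated sub-call is expanded the first time; later identical calls just restate its return value):
tree(depth=3)
  tree(depth=2)
    tree(depth=1)
      tree(depth=0)
      -> return 1
      tree(depth=0)
      -> return 1
    -> return 3
    tree(depth=1) -> return 3  (same call as traced above)
  -> return 7
  tree(depth=2) -> return 7  (same call as traced above)
-> return 15

Final answer: 15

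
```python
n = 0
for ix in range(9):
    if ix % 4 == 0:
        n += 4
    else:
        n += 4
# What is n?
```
Trace:
  n=0
  n=4, ix=0
  n=8, ix=1
  n=12, ix=2
  n=16, ix=3
  n=20, ix=4
  n=24, ix=5
  n=28, ix=6
  n=32, ix=7
  n=36, ix=8

Final answer: 36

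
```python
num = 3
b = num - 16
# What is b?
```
Trace:
  num=3
  num=3, b=-13

Final answer: -13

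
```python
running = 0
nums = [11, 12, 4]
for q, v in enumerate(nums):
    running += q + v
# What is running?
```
Trace:
  running=0
  running=11, q=0, v=11
  running=24, q=1, v=12
  running=30, q=2, v=4

Final answer: 30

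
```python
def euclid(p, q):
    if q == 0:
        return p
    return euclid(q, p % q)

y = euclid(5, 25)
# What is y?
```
Call trace:
euclid(p=5, q=25)
  euclid(p=25, q=5)
    euclid(p=5, q=0)
    -> return 5
  -> return 5
-> return 5

Final answer: 5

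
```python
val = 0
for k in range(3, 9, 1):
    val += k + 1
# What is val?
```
Trace:
  val=0
  val=4, k=3
  val=9, k=4
  val=15, k=5
  val=22, k=6
  val=30, k=7
  val=39, k=8

Final answer: 39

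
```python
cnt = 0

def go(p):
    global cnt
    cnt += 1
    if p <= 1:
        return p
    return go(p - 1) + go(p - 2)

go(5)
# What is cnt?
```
Call trace (a repeated sub-call is expanded the first time; later identical calls just restate its return value):
go(p=5)
  go(p=4)
    go(p=3)
      go(p=2)
        go(p=1)
        -> return 1
        go(p=0)
        -> return 0
      -> return 1
      go(p=1)
      -> return 1
    -> return 2
    go(p=2) -> return 1  (same call as traced above)
  -> return 3
  go(p=3) -> return 2  (same call as traced above)
-> return 5

cnt is incremented once per call, so count the calls in each subtree. Let C(p) = number of calls made by go(p).
C(0) = C(1) = 1 (base case, no recursion); C(p) = 1 + C(p - 1) + C(p - 2) otherwise.
C(2) = 1 + C(1) + C(0) = 1 + 1 + 1 = 3
C(3) = 1 + C(2) + C(1) = 1 + 3 + 1 = 5
C(4) = 1 + C(3) + C(2) = 1 + 5 + 3 = 9
C(5) = 1 + C(4) + C(3) = 1 + 9 + 5 = 15
cnt = C(5) = 15

Final answer: 15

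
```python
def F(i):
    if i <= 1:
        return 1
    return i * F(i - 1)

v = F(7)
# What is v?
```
Call trace:
F(i=7)
  F(i=6)
    F(i=5)
      F(i=4)
        F(i=3)
          F(i=2)
            F(i=1)
            -> return 1
          -> return 2
        -> return 6
      -> return 24
    -> return 120
  -> return 720
-> return 5040

Final answer: 5040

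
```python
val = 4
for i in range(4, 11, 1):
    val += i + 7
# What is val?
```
Trace:
  val=4
  val=15, i=4
  val=27, i=5
  val=40, i=6
  val=54, i=7
  val=69, i=8
  val=85, i=9
  val=102, i=10

Final answer: 102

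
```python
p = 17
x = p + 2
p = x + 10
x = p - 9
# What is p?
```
Trace:
  p=17
  p=17, x=19
  p=29, x=19
  p=29, x=20

Final answer: 29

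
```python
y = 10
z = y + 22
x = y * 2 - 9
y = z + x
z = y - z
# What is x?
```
Trace:
  y=10
  y=10, z=32
  y=10, z=32, x=11
  y=43, z=32, x=11
  y=43, z=11, x=11

Final answer: 11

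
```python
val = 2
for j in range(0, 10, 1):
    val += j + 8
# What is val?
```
Trace:
  val=2
  val=10, j=0
  val=19, j=1
  val=29, j=2
  val=40, j=3
  val=52, j=4
  val=65, j=5
  val=79, j=6
  val=94, j=7
  val=110, j=8
  val=127, j=9

Final answer: 127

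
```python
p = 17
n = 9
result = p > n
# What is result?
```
Trace:
  p=17
  p=17, n=9
  p=17, n=9, result=True

Final answer: True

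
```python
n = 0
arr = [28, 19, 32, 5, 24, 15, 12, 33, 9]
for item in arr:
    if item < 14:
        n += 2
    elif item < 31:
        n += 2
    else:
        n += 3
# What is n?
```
Trace:
  n=0
  n=2, item=28
  n=4, item=19
  n=7, item=32
  n=9, item=5
  n=11, item=24
  n=13, item=15
  n=15, item=12
  n=18, item=33
  n=20, item=9

Final answer: 20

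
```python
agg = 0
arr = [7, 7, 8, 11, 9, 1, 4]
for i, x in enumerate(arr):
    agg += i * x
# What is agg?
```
Trace:
  agg=0
  agg=0, i=0, x=7
  agg=7, i=1, x=7
  agg=23, i=2, x=8
  agg=56, i=3, x=11
  agg=92, i=4, x=9
  agg=97, i=5, x=1
  agg=121, i=6, x=4

Final answer: 121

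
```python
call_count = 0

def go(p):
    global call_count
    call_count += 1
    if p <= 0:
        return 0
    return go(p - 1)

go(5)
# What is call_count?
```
Call trace:
go(p=5)
  go(p=4)
    go(p=3)
      go(p=2)
        go(p=1)
          go(p=0)
          -> return 0
        -> return 0
      -> return 0
    -> return 0
  -> return 0
-> return 0

call_count is incremented once per call. go is entered once for each p = 5, 4, 3, 2, 1, 0 (the p <= 0 call returns without recursing), i.e. 5 + 1 calls.
call_count = 6

Final answer: 6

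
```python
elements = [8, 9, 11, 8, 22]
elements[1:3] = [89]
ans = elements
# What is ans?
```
Trace:
  elements=[8, 9, 11, 8, 22]
  elements=[8, 89, 8, 22]
  elements=[8, 89, 8, 22], ans=[8, 89, 8, 22]

Final answer: [8, 89, 8, 22]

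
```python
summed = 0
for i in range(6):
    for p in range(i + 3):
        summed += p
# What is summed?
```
Trace:
  summed=0
  summed=0, i=0, p=0
  summed=1, i=0, p=1
  summed=3, i=0, p=2
  summed=3, i=1, p=0
  summed=4, i=1, p=1
  summed=6, i=1, p=2
  summed=9, i=1, p=3
  summed=9, i=2, p=0
  summed=10, i=2, p=1
  summed=12, i=2, p=2
  summed=15, i=2, p=3
  summed=19, i=2, p=4
  summed=19, i=3, p=0
  summed=20, i=3, p=1
  summed=22, i=3, p=2
  summed=25, i=3, p=3
  summed=29, i=3, p=4
  summed=34, i=3, p=5
  summed=34, i=4, p=0
  summed=35, i=4, p=1
  summed=37, i=4, p=2
  summed=40, i=4, p=3
  summed=44, i=4, p=4
  summed=49, i=4, p=5
  summed=55, i=4, p=6
  summed=55, i=5, p=0
  summed=56, i=5, p=1
  summed=58, i=5, p=2
  summed=61, i=5, p=3
  summed=65, i=5, p=4
  summed=70, i=5, p=5
  summed=76, i=5, p=6
  summed=83, i=5, p=7

Final answer: 83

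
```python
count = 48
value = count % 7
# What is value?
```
Trace:
  count=48
  count=48, value=6

Final answer: 6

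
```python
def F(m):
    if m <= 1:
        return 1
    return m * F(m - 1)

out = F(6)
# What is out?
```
Call trace:
F(m=6)
  F(m=5)
    F(m=4)
      F(m=3)
        F(m=2)
          F(m=1)
          -> return 1
        -> return 2
      -> return 6
    -> return 24
  -> return 120
-> return 720

Final answer: 720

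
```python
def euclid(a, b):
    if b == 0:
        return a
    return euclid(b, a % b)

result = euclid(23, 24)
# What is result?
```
Call trace:
euclid(a=23, b=24)
  euclid(a=24, b=23)
    euclid(a=23, b=1)
      euclid(a=1, b=0)
      -> return 1
    -> return 1
  -> return 1
-> return 1

Final answer: 1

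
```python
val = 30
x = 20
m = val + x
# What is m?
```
Trace:
  val=30
  val=30, x=20
  val=30, x=20, m=50

Final answer: 50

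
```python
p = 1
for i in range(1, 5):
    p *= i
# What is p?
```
Trace:
  p=1
  p=1, i=1
  p=2, i=2
  p=6, i=3
  p=24, i=4

Final answer: 24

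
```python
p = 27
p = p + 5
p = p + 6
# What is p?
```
Trace:
  p=27
  p=32
  p=38

Final answer: 38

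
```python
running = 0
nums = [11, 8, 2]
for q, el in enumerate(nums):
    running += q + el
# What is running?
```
Trace:
  running=0
  running=11, q=0, el=11
  running=20, q=1, el=8
  running=24, q=2, el=2

Final answer: 24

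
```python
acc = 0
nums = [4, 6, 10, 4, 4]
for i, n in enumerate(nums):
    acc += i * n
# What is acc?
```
Trace:
  acc=0
  acc=0, i=0, n=4
  acc=6, i=1, n=6
  acc=26, i=2, n=10
  acc=38, i=3, n=4
  acc=54, i=4, n=4

Final answer: 54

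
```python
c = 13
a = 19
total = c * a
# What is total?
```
Trace:
  c=13
  c=13, a=19
  c=13, a=19, total=247

Final answer: 247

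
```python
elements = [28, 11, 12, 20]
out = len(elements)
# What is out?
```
Trace:
  elements=[28, 11, 12, 20]
  elements=[28, 11, 12, 20], out=4

Final answer: 4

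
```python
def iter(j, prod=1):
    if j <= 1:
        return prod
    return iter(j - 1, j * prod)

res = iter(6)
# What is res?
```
Call trace:
iter(j=6, prod=1)
  iter(j=5, prod=6)
    iter(j=4, prod=30)
      iter(j=3, prod=120)
        iter(j=2, prod=360)
          iter(j=1, prod=720)
          -> return 720
        -> return 720
      -> return 720
    -> return 720
  -> return 720
-> return 720

Final answer: 720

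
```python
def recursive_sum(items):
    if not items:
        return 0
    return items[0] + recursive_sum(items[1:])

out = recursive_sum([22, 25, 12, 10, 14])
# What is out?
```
Call trace:
recursive_sum(items=[22, 25, 12, 10, 14])
  recursive_sum(items=[25, 12, 10, 14])
    recursive_sum(items=[12, 10, 14])
      recursive_sum(items=[10, 14])
        recursive_sum(items=[14])
          recursive_sum(items=[])
          -> return 0
        -> return 14
      -> return 24
    -> return 36
  -> return 61
-> return 83

Final answer: 83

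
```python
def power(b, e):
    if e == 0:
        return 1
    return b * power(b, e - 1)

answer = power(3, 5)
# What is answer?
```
Call trace:
power(b=3, e=5)
  power(b=3, e=4)
    power(b=3, e=3)
      power(b=3, e=2)
        power(b=3, e=1)
          power(b=3, e=0)
          -> return 1
        -> return 3
      -> return 9
    -> return 27
  -> return 81
-> return 243

Final answer: 243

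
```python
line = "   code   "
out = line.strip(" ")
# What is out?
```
Trace:
  line='   code   '
  line='   code   ', out='code'

Final answer: 'code'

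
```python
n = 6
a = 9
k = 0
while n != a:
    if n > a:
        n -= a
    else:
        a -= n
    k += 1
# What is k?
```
Trace:
  n=6
  n=6, a=9
  n=6, a=9, k=0
  n=6, a=3, k=1
  n=3, a=3, k=2

Final answer: 2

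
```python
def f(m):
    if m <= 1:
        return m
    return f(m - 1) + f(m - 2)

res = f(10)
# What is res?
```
Call trace (a repeated sub-call is expanded the first time; later identical calls just restate its return value):
f(m=10)
  f(m=9)
    f(m=8)
      f(m=7)
        f(m=6)
          f(m=5)
            f(m=4)
              f(m=3)
                f(m=2)
                  f(m=1)
                  -> return 1
                  f(m=0)
                  -> return 0
                -> return 1
                f(m=1)
                -> return 1
              -> return 2
              f(m=2) -> return 1  (same call as traced above)
            -> return 3
            f(m=3) -> return 2  (same call as traced above)
          -> return 5
          f(m=4) -> return 3  (same call as traced above)
        -> return 8
        f(m=5) -> return 5  (same call as traced above)
      -> return 13
      f(m=6) -> return 8  (same call as traced above)
    -> return 21
    f(m=7) -> return 13  (same call as traced above)
  -> return 34
  f(m=8) -> return 21  (same call as traced above)
-> return 55

Final answer: 55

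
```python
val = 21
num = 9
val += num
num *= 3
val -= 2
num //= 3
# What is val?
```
Trace:
  val=21
  val=21, num=9
  val=30, num=9
  val=30, num=27
  val=28, num=27
  val=28, num=9

Final answer: 28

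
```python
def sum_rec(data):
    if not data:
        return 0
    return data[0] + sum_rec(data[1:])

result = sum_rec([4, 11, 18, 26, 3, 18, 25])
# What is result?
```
Call trace:
sum_rec(data=[4, 11, 18, 26, 3, 18, 25])
  sum_rec(data=[11, 18, 26, 3, 18, 25])
    sum_rec(data=[18, 26, 3, 18, 25])
      sum_rec(data=[26, 3, 18, 25])
        sum_rec(data=[3, 18, 25])
          sum_rec(data=[18, 25])
            sum_rec(data=[25])
              sum_rec(data=[])
              -> return 0
            -> return 25
          -> return 43
        -> return 46
      -> return 72
    -> return 90
  -> return 101
-> return 105

Final answer: 105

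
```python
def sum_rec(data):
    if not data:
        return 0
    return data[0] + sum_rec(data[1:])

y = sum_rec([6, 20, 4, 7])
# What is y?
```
Call trace:
sum_rec(data=[6, 20, 4, 7])
  sum_rec(data=[20, 4, 7])
    sum_rec(data=[4, 7])
      sum_rec(data=[7])
        sum_rec(data=[])
        -> return 0
      -> return 7
    -> return 11
  -> return 31
-> return 37

Final answer: 37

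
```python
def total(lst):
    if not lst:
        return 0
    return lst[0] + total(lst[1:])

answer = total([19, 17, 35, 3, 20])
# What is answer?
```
Call trace:
total(lst=[19, 17, 35, 3, 20])
  total(lst=[17, 35, 3, 20])
    total(lst=[35, 3, 20])
      total(lst=[3, 20])
        total(lst=[20])
          total(lst=[])
          -> return 0
        -> return 20
      -> return 23
    -> return 58
  -> return 75
-> return 94

Final answer: 94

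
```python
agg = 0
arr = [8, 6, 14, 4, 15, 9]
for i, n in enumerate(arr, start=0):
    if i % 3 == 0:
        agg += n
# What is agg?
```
Trace:
  agg=0
  agg=8, i=0, n=8
  agg=8, i=1, n=6
  agg=8, i=2, n=14
  agg=12, i=3, n=4
  agg=12, i=4, n=15
  agg=12, i=5, n=9

Final answer: 12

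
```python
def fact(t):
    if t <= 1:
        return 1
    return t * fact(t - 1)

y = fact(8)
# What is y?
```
Call trace:
fact(t=8)
  fact(t=7)
    fact(t=6)
      fact(t=5)
        fact(t=4)
          fact(t=3)
            fact(t=2)
              fact(t=1)
              -> return 1
            -> return 2
          -> return 6
        -> return 24
      -> return 120
    -> return 720
  -> return 5040
-> return 40320

Final answer: 40320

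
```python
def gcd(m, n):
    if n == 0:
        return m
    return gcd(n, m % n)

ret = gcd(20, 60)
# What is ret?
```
Call trace:
gcd(m=20, n=60)
  gcd(m=60, n=20)
    gcd(m=20, n=0)
    -> return 20
  -> return 20
-> return 20

Final answer: 20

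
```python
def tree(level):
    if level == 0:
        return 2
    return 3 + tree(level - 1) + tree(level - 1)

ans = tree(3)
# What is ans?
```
Call trace (a repeated sub-call is expanded the first time; later identical calls just restate its return value):
tree(level=3)
  tree(level=2)
    tree(level=1)
      tree(level=0)
      -> return 2
      tree(level=0)
      -> return 2
    -> return 7
    tree(level=1) -> return 7  (same call as traced above)
  -> return 17
  tree(level=2) -> return 17  (same call as traced above)
-> return 37

Final answer: 37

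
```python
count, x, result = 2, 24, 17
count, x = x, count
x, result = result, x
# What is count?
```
Trace:
  count=2, x=24, result=17
  count=24, x=2, result=17
  count=24, x=17, result=2

Final answer: 24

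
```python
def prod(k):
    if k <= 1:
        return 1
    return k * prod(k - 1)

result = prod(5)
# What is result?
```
Call trace:
prod(k=5)
  prod(k=4)
    prod(k=3)
      prod(k=2)
        prod(k=1)
        -> return 1
      -> return 2
    -> return 6
  -> return 24
-> return 120

Final answer: 120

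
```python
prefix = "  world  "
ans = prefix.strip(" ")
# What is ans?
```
Trace:
  prefix='  world  '
  prefix='  world  ', ans='world'

Final answer: 'world'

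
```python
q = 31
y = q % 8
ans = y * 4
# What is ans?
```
Trace:
  q=31
  q=31, y=7
  q=31, y=7, ans=28

Final answer: 28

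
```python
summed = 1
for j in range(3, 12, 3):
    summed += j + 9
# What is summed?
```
Trace:
  summed=1
  summed=13, j=3
  summed=28, j=6
  summed=46, j=9

Final answer: 46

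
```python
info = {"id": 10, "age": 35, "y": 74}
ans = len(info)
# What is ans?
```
Trace:
  info={'id': 10, 'age': 35, 'y': 74}
  info={'id': 10, 'age': 35, 'y': 74}, ans=3

Final answer: 3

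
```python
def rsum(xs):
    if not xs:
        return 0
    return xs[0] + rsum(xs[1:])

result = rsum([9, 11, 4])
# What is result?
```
Call trace:
rsum(xs=[9, 11, 4])
  rsum(xs=[11, 4])
    rsum(xs=[4])
      rsum(xs=[])
      -> return 0
    -> return 4
  -> return 15
-> return 24

Final answer: 24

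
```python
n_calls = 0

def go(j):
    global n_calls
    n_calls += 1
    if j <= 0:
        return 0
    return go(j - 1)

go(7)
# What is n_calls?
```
Call trace:
go(j=7)
  go(j=6)
    go(j=5)
      go(j=4)
        go(j=3)
          go(j=2)
            go(j=1)
              go(j=0)
              -> return 0
            -> return 0
          -> return 0
        -> return 0
      -> return 0
    -> return 0
  -> return 0
-> return 0

n_calls is incremented once per call. go is entered once for each j = 7, 6, 5, 4, 3, 2, 1, 0 (the j <= 0 call returns without recursing), i.e. 7 + 1 calls.
n_calls = 8

Final answer: 8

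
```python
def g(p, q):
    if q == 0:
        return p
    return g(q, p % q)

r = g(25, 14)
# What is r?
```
Call trace:
g(p=25, q=14)
  g(p=14, q=11)
    g(p=11, q=3)
      g(p=3, q=2)
        g(p=2, q=1)
          g(p=1, q=0)
          -> return 1
        -> return 1
      -> return 1
    -> return 1
  -> return 1
-> return 1

Final answer: 1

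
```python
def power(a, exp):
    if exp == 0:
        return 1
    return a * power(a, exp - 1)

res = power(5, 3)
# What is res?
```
Call trace:
power(a=5, exp=3)
  power(a=5, exp=2)
    power(a=5, exp=1)
      power(a=5, exp=0)
      -> return 1
    -> return 5
  -> return 25
-> return 125

Final answer: 125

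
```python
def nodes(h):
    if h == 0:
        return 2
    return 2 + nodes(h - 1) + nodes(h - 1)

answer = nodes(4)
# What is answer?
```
Call trace (a repeated sub-call is expanded the first time; later identical calls just restate its return value):
nodes(h=4)
  nodes(h=3)
    nodes(h=2)
      nodes(h=1)
        nodes(h=0)
        -> return 2
        nodes(h=0)
        -> return 2
      -> return 6
      nodes(h=1) -> return 6  (same call as traced above)
    -> return 14
    nodes(h=2) -> return 14  (same call as traced above)
  -> return 30
  nodes(h=3) -> return 30  (same call as traced above)
-> return 62

Final answer: 62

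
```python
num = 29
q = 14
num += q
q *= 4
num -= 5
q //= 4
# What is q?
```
Trace:
  num=29
  num=29, q=14
  num=43, q=14
  num=43, q=56
  num=38, q=56
  num=38, q=14

Final answer: 14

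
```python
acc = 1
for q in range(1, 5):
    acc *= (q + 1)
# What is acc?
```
Trace:
  acc=1
  acc=2, q=1
  acc=6, q=2
  acc=24, q=3
  acc=120, q=4

Final answer: 120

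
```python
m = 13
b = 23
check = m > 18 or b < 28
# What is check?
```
Trace:
  m=13
  m=13, b=23
  m=13, b=23, check=True

Final answer: True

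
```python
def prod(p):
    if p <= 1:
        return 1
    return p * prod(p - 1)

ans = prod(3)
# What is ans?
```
Call trace:
prod(p=3)
  prod(p=2)
    prod(p=1)
    -> return 1
  -> return 2
-> return 6

Final answer: 6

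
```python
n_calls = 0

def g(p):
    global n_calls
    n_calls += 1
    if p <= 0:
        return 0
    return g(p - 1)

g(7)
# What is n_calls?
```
Call trace:
g(p=7)
  g(p=6)
    g(p=5)
      g(p=4)
        g(p=3)
          g(p=2)
            g(p=1)
              g(p=0)
              -> return 0
            -> return 0
          -> return 0
        -> return 0
      -> return 0
    -> return 0
  -> return 0
-> return 0

n_calls is incremented once per call. g is entered once for each p = 7, 6, 5, 4, 3, 2, 1, 0 (the p <= 0 call returns without recursing), i.e. 7 + 1 calls.
n_calls = 8

Final answer: 8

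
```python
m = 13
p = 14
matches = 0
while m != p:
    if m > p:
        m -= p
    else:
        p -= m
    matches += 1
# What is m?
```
Trace:
  m=13
  m=13, p=14
  m=13, p=14, matches=0
  m=13, p=1, matches=1
  m=12, p=1, matches=2
  m=11, p=1, matches=3
  m=10, p=1, matches=4
  m=9, p=1, matches=5
  m=8, p=1, matches=6
  m=7, p=1, matches=7
  m=6, p=1, matches=8
  m=5, p=1, matches=9
  m=4, p=1, matches=10
  m=3, p=1, matches=11
  m=2, p=1, matches=12
  m=1, p=1, matches=13

Final answer: 1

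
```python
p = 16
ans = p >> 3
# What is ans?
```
Trace:
  p=16
  p=16, ans=2

Final answer: 2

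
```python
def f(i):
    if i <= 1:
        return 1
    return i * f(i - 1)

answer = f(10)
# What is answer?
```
Call trace:
f(i=10)
  f(i=9)
    f(i=8)
      f(i=7)
        f(i=6)
          f(i=5)
            f(i=4)
              f(i=3)
                f(i=2)
                  f(i=1)
                  -> return 1
                -> return 2
              -> return 6
            -> return 24
          -> return 120
        -> return 720
      -> return 5040
    -> return 40320
  -> return 362880
-> return 3628800

Final answer: 3628800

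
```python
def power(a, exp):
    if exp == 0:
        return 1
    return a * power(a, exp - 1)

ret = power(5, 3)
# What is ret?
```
Call trace:
power(a=5, exp=3)
  power(a=5, exp=2)
    power(a=5, exp=1)
      power(a=5, exp=0)
      -> return 1
    -> return 5
  -> return 25
-> return 125

Final answer: 125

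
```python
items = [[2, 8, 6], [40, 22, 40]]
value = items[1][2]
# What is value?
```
Trace:
  items=[[2, 8, 6], [40, 22, 40]]
  items=[[2, 8, 6], [40, 22, 40]], value=40

Final answer: 40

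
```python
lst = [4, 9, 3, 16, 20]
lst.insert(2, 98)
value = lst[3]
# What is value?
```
Trace:
  lst=[4, 9, 3, 16, 20]
  lst=[4, 9, 98, 3, 16, 20]
  lst=[4, 9, 98, 3, 16, 20], value=3

Final answer: 3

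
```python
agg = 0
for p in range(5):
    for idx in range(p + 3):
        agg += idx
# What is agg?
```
Trace:
  agg=0
  agg=0, p=0, idx=0
  agg=1, p=0, idx=1
  agg=3, p=0, idx=2
  agg=3, p=1, idx=0
  agg=4, p=1, idx=1
  agg=6, p=1, idx=2
  agg=9, p=1, idx=3
  agg=9, p=2, idx=0
  agg=10, p=2, idx=1
  agg=12, p=2, idx=2
  agg=15, p=2, idx=3
  agg=19, p=2, idx=4
  agg=19, p=3, idx=0
  agg=20, p=3, idx=1
  agg=22, p=3, idx=2
  agg=25, p=3, idx=3
  agg=29, p=3, idx=4
  agg=34, p=3, idx=5
  agg=34, p=4, idx=0
  agg=35, p=4, idx=1
  agg=37, p=4, idx=2
  agg=40, p=4, idx=3
  agg=44, p=4, idx=4
  agg=49, p=4, idx=5
  agg=55, p=4, idx=6

Final answer: 55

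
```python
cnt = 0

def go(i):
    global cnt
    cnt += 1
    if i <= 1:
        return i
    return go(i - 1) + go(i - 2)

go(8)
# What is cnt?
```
Call trace (a repeated sub-call is expanded the first time; later identical calls just restate its return value):
go(i=8)
  go(i=7)
    go(i=6)
      go(i=5)
        go(i=4)
          go(i=3)
            go(i=2)
              go(i=1)
              -> return 1
              go(i=0)
              -> return 0
            -> return 1
            go(i=1)
            -> return 1
          -> return 2
          go(i=2) -> return 1  (same call as traced above)
        -> return 3
        go(i=3) -> return 2  (same call as traced above)
      -> return 5
      go(i=4) -> return 3  (same call as traced above)
    -> return 8
    go(i=5) -> return 5  (same call as traced above)
  -> return 13
  go(i=6) -> return 8  (same call as traced above)
-> return 21

cnt is incremented once per call, so count the calls in each subtree. Let C(i) = number of calls made by go(i).
C(0) = C(1) = 1 (base case, no recursion); C(i) = 1 + C(i - 1) + C(i - 2) otherwise.
C(2) = 1 + C(1) + C(0) = 1 + 1 + 1 = 3
C(3) = 1 + C(2) + C(1) = 1 + 3 + 1 = 5
C(4) = 1 + C(3) + C(2) = 1 + 5 + 3 = 9
C(5) = 1 + C(4) + C(3) = 1 + 9 + 5 = 15
C(6) = 1 + C(5) + C(4) = 1 + 15 + 9 = 25
C(7) = 1 + C(6) + C(5) = 1 + 25 + 15 = 41
C(8) = 1 + C(7) + C(6) = 1 + 41 + 25 = 67
cnt = C(8) = 67

Final answer: 67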